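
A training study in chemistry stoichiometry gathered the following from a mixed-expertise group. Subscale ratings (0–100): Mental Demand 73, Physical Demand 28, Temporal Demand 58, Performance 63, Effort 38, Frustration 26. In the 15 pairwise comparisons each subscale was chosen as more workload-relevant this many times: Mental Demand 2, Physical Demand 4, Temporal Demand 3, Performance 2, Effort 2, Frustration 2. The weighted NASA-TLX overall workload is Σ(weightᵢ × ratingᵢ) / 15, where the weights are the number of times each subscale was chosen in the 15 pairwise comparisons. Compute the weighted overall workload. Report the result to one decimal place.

The tallies are the weights (they sum to 15).
Weighted sum = 2·73 + 4·28 + 3·58 + 2·63 + 2·38 + 2·26
            = 146 + 112 + 174 + 126 + 76 + 52 = 686.
Overall workload = 686 / 15 = 45.7333 ≈ 45.7.

45.7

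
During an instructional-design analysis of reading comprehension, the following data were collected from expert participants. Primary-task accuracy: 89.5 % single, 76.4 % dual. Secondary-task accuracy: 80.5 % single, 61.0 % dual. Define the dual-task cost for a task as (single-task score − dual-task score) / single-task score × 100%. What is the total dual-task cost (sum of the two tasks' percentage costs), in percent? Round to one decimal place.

Primary cost = (89.5 − 76.4) / 89.5 × 100% = 14.6369%.
Secondary cost = (80.5 − 61.0) / 80.5 × 100% = 24.2236%.
Total = 14.6369% + 24.2236% = 38.8605% ≈ 38.9%.

38.9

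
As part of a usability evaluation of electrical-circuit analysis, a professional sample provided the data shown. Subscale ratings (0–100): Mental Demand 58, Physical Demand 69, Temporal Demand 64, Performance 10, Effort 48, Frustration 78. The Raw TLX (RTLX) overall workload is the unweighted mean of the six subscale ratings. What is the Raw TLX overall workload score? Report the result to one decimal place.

Sum of ratings = 58 + 69 + 64 + 10 + 48 + 78 = 327.
RTLX = 327 / 6 = 54.5000 ≈ 54.5.

54.5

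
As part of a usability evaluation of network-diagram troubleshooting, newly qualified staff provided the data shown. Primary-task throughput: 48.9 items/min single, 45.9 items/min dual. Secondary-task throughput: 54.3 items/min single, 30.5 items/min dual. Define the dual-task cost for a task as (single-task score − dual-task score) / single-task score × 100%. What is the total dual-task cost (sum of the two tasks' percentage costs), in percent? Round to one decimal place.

Primary cost = (48.9 − 45.9) / 48.9 × 100% = 6.1350%.
Secondary cost = (54.3 − 30.5) / 54.3 × 100% = 43.8306%.
Total = 6.1350% + 43.8306% = 49.9656% ≈ 50.0%.

50.0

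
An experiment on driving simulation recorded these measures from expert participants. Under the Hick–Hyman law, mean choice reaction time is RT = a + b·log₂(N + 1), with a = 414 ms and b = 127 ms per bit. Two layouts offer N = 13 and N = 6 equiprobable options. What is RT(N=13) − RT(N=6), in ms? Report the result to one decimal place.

RT(13) = 414 + 127·log₂(14) = 414 + 127·3.8074 = 897.5398 ms.
RT(6) = 414 + 127·log₂(7) = 414 + 127·2.8074 = 770.5398 ms.
Difference = 897.5398 − 770.5398 = 127.0000 ≈ 127.0 ms.

127.0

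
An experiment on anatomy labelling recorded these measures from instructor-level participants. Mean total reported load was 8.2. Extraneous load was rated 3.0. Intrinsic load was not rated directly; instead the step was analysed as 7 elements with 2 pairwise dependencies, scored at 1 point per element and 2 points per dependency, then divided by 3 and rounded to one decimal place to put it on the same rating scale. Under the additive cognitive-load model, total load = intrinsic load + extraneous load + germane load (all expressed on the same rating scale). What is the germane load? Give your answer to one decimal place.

1.5

Intrinsic (element-interactivity): (7 × 1 + 2 × 2) / 3 = 11 / 3 = 3.6667 → 3.7.
germane load = total − intrinsic − extraneous
             = 8.2 − 3.7 − 3.0 = 1.5.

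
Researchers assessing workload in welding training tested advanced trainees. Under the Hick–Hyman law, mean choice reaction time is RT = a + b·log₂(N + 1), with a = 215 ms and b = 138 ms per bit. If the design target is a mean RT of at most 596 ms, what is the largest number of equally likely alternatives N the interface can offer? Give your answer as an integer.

5

Set 215 + 138·log₂(N + 1) ≤ 596.
log₂(N + 1) ≤ (596 − 215) / 138 = 2.7609.
N + 1 ≤ 2^2.7609 = 6.7782.
N ≤ 5.7782, so the largest integer N is 5.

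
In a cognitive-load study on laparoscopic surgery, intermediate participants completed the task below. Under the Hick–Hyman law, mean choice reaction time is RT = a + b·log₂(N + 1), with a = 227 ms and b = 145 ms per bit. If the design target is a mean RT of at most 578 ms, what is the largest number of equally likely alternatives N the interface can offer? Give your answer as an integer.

4

Set 227 + 145·log₂(N + 1) ≤ 578.
log₂(N + 1) ≤ (578 − 227) / 145 = 2.4207.
N + 1 ≤ 2^2.4207 = 5.3543.
N ≤ 4.3543, so the largest integer N is 4.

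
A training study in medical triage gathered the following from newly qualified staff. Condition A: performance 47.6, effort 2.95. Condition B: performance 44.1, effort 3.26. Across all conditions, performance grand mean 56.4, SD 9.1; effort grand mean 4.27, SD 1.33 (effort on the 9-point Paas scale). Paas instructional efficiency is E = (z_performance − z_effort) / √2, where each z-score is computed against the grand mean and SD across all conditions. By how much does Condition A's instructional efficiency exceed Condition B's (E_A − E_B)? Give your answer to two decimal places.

Condition A: z_P = (47.6 − 56.4)/9.1 = -0.9670; z_E = (2.95 − 4.27)/1.33 = -0.9925; E_A = (-0.9670 − (-0.9925))/√2 = 0.0180.
Condition B: z_P = (44.1 − 56.4)/9.1 = -1.3516; z_E = (3.26 − 4.27)/1.33 = -0.7594; E_B = (-1.3516 − (-0.7594))/√2 = -0.4187.
E_A − E_B = 0.0180 − (-0.4187) = 0.4367 ≈ 0.44.

0.44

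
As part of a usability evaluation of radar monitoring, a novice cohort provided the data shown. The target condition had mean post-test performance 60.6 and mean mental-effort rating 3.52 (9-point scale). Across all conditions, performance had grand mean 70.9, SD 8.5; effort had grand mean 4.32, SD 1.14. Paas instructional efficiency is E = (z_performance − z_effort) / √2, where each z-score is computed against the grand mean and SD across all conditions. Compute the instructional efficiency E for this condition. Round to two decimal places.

-0.36

z_performance = (60.6 − 70.9) / 8.5 = -10.3000 / 8.5 = -1.2118.
z_effort = (3.52 − 4.32) / 1.14 = -0.8000 / 1.14 = -0.7018.
z_P − z_E = -1.2118 − (-0.7018) = -0.5100.
E = -0.5100 / √2 = -0.5100 / 1.41421 = -0.3606 ≈ -0.36.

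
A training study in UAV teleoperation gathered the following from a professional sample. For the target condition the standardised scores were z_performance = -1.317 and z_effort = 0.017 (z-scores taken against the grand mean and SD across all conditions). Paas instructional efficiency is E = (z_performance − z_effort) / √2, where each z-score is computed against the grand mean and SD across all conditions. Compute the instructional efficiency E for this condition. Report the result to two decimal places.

-0.94

z_P − z_E = -1.317 − 0.017 = -1.3340.
E = -1.3340 / √2 = -1.3340 / 1.41421 = -0.9433 ≈ -0.94.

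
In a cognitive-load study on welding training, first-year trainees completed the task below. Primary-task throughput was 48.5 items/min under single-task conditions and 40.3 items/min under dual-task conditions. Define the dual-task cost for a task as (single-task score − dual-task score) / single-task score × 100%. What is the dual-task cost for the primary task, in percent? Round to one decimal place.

16.9

Cost = (48.5 − 40.3) / 48.5 × 100%
     = 8.2000 / 48.5 × 100% = 16.9072%.
≈ 16.9%.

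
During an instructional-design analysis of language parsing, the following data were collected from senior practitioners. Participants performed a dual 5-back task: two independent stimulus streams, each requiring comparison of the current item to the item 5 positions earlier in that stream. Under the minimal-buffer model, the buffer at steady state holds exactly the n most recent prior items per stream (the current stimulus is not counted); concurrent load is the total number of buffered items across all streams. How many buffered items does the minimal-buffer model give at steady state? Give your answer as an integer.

10

Each stream's buffer holds its 5 most recent prior items.
Two independent streams: 2 × 5 = 10 buffered items at steady state.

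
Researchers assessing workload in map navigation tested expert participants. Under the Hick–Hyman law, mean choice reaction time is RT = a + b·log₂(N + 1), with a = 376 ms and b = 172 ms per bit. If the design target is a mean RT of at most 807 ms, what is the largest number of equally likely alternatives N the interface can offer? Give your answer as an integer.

4

Set 376 + 172·log₂(N + 1) ≤ 807.
log₂(N + 1) ≤ (807 − 376) / 172 = 2.5058.
N + 1 ≤ 2^2.5058 = 5.6796.
N ≤ 4.6796, so the largest integer N is 4.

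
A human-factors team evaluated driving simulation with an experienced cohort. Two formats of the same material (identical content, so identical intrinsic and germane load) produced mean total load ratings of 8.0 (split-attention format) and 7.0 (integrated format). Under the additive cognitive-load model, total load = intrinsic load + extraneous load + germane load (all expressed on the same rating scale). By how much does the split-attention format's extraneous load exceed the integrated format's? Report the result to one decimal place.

Intrinsic and germane load are equal across formats, so the difference in total load equals the difference in extraneous load.
Extraneous-load difference = 8.0 − 7.0 = 1.0.

1.0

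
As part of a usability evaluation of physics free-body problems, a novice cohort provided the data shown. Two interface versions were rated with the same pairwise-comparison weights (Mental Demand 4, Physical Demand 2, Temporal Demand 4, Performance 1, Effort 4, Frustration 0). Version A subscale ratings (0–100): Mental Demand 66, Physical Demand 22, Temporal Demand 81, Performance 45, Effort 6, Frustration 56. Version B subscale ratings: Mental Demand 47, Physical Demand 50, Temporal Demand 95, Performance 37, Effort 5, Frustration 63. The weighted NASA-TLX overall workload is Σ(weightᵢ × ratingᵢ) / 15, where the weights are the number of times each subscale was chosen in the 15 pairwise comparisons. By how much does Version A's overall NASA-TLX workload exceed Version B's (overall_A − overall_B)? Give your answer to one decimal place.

Version A weighted sum = 4·66 + 2·22 + 4·81 + 1·45 + 4·6 + 0·56 = 264 + 44 + 324 + 45 + 24 + 0 = 701; overall_A = 701/15 = 46.7333.
Version B weighted sum = 4·47 + 2·50 + 4·95 + 1·37 + 4·5 + 0·63 = 188 + 100 + 380 + 37 + 20 + 0 = 725; overall_B = 725/15 = 48.3333.
Difference = 46.7333 − 48.3333 = -1.6000 ≈ -1.6.

-1.6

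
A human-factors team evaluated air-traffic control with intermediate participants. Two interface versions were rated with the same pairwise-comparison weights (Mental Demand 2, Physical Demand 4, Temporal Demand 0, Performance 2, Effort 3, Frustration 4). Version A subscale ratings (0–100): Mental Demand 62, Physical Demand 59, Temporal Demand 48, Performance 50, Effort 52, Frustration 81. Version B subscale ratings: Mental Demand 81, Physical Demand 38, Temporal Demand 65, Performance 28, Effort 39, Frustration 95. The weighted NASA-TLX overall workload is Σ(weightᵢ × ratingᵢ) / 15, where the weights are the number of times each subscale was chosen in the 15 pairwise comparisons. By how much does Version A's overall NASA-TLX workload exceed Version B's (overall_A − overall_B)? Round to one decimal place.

Version A weighted sum = 2·62 + 4·59 + 0·48 + 2·50 + 3·52 + 4·81 = 124 + 236 + 0 + 100 + 156 + 324 = 940; overall_A = 940/15 = 62.6667.
Version B weighted sum = 2·81 + 4·38 + 0·65 + 2·28 + 3·39 + 4·95 = 162 + 152 + 0 + 56 + 117 + 380 = 867; overall_B = 867/15 = 57.8000.
Difference = 62.6667 − 57.8000 = 4.8667 ≈ 4.9.

4.9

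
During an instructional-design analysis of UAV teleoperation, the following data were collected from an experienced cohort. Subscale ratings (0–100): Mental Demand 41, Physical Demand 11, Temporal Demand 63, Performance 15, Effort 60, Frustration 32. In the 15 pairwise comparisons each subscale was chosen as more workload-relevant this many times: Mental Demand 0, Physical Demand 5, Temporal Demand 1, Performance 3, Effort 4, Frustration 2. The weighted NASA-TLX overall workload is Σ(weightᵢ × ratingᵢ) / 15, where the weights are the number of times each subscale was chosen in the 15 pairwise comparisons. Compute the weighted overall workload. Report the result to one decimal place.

The tallies are the weights (they sum to 15).
Weighted sum = 0·41 + 5·11 + 1·63 + 3·15 + 4·60 + 2·32
            = 0 + 55 + 63 + 45 + 240 + 64 = 467.
Overall workload = 467 / 15 = 31.1333 ≈ 31.1.

31.1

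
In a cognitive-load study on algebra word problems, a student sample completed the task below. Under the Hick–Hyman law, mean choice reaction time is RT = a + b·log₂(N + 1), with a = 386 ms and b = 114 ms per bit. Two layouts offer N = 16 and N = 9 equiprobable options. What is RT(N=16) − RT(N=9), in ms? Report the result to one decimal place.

RT(16) = 386 + 114·log₂(17) = 386 + 114·4.0875 = 851.9750 ms.
RT(9) = 386 + 114·log₂(10) = 386 + 114·3.3219 = 764.6966 ms.
Difference = 851.9750 − 764.6966 = 87.2784 ≈ 87.3 ms.

87.3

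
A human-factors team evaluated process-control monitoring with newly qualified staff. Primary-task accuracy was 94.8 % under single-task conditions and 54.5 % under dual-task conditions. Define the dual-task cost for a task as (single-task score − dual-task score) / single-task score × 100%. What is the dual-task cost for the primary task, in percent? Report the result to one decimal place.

Cost = (94.8 − 54.5) / 94.8 × 100%
     = 40.3000 / 94.8 × 100% = 42.5105%.
≈ 42.5%.

42.5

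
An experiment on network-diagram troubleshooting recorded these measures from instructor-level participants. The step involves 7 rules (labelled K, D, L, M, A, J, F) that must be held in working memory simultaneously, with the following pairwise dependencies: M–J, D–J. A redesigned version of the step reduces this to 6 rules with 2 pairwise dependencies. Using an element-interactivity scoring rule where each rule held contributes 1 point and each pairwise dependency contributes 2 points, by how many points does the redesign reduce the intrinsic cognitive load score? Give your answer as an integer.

1

Original: 7 × 1 + 2 × 2 = 7 + 4 = 11.
Redesigned: 6 × 1 + 2 × 2 = 6 + 4 = 10.
Reduction = 11 − 10 = 1.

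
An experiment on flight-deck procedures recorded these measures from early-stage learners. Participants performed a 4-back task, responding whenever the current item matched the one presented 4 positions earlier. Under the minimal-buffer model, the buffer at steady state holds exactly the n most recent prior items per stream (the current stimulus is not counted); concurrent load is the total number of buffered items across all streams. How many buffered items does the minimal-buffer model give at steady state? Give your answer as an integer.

4

The buffer holds the 4 most recent prior items.
Steady-state concurrent load = 4 items.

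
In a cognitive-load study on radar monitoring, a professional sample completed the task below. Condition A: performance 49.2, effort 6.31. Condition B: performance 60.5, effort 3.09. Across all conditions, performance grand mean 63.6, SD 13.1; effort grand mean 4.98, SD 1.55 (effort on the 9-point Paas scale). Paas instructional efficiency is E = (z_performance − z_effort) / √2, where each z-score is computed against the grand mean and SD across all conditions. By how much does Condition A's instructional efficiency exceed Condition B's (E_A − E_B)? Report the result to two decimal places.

Condition A: z_P = (49.2 − 63.6)/13.1 = -1.0992; z_E = (6.31 − 4.98)/1.55 = 0.8581; E_A = (-1.0992 − 0.8581)/√2 = -1.3840.
Condition B: z_P = (60.5 − 63.6)/13.1 = -0.2366; z_E = (3.09 − 4.98)/1.55 = -1.2194; E_B = (-0.2366 − (-1.2194))/√2 = 0.6949.
E_A − E_B = -1.3840 − 0.6949 = -2.0789 ≈ -2.08.

-2.08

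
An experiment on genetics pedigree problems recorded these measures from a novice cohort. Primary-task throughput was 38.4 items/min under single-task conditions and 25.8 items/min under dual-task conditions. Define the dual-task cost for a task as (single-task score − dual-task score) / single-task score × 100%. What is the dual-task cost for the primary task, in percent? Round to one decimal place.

Cost = (38.4 − 25.8) / 38.4 × 100%
     = 12.6000 / 38.4 × 100% = 32.8125%.
≈ 32.8%.

32.8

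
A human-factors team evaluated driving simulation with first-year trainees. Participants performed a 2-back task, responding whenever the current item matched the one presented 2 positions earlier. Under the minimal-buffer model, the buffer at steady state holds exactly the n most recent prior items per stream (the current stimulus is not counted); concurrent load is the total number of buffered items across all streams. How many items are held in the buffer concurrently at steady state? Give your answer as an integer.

The buffer holds the 2 most recent prior items.
Steady-state concurrent load = 2 items.

2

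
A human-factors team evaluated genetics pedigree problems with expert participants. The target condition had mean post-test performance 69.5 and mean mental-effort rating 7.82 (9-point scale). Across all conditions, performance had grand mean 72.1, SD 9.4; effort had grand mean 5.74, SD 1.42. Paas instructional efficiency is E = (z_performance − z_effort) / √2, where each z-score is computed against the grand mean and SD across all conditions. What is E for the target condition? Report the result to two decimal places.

z_performance = (69.5 − 72.1) / 9.4 = -2.6000 / 9.4 = -0.2766.
z_effort = (7.82 − 5.74) / 1.42 = 2.0800 / 1.42 = 1.4648.
z_P − z_E = -0.2766 − 1.4648 = -1.7414.
E = -1.7414 / √2 = -1.7414 / 1.41421 = -1.2314 ≈ -1.23.

-1.23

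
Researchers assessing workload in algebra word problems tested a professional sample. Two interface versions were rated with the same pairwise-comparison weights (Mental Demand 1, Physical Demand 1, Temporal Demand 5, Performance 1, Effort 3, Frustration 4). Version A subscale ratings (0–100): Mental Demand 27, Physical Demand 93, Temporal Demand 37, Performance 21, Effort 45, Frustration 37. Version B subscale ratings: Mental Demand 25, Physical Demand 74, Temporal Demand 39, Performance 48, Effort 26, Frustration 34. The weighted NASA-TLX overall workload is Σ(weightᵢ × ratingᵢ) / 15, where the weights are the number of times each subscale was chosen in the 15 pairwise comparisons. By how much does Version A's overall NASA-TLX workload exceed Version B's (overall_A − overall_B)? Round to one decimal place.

3.5

Version A weighted sum = 1·27 + 1·93 + 5·37 + 1·21 + 3·45 + 4·37 = 27 + 93 + 185 + 21 + 135 + 148 = 609; overall_A = 609/15 = 40.6000.
Version B weighted sum = 1·25 + 1·74 + 5·39 + 1·48 + 3·26 + 4·34 = 25 + 74 + 195 + 48 + 78 + 136 = 556; overall_B = 556/15 = 37.0667.
Difference = 40.6000 − 37.0667 = 3.5333 ≈ 3.5.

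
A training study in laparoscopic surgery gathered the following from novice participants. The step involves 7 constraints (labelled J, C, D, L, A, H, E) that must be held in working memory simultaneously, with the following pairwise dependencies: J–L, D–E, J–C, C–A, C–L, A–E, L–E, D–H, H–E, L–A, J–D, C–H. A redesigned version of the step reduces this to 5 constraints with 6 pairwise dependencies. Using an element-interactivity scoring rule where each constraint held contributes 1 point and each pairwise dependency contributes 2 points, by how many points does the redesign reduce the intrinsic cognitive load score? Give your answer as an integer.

14

Original: 7 × 1 + 12 × 2 = 7 + 24 = 31.
Redesigned: 5 × 1 + 6 × 2 = 5 + 12 = 17.
Reduction = 31 − 17 = 14.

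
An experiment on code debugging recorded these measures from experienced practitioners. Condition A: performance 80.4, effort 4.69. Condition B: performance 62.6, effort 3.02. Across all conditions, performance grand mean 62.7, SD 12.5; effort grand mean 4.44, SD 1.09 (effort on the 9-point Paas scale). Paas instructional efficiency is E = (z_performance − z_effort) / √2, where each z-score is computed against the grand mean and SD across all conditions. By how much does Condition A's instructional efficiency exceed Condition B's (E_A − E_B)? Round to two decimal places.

-0.08

Condition A: z_P = (80.4 − 62.7)/12.5 = 1.4160; z_E = (4.69 − 4.44)/1.09 = 0.2294; E_A = (1.4160 − 0.2294)/√2 = 0.8391.
Condition B: z_P = (62.6 − 62.7)/12.5 = -0.0080; z_E = (3.02 − 4.44)/1.09 = -1.3028; E_B = (-0.0080 − (-1.3028))/√2 = 0.9156.
E_A − E_B = 0.8391 − 0.9156 = -0.0765 ≈ -0.08.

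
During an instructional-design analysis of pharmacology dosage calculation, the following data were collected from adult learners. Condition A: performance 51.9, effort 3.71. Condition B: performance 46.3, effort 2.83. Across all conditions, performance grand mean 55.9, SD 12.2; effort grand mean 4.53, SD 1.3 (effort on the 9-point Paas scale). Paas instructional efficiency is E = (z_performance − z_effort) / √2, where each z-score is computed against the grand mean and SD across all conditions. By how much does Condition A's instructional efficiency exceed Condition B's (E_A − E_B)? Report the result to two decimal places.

Condition A: z_P = (51.9 − 55.9)/12.2 = -0.3279; z_E = (3.71 − 4.53)/1.3 = -0.6308; E_A = (-0.3279 − (-0.6308))/√2 = 0.2142.
Condition B: z_P = (46.3 − 55.9)/12.2 = -0.7869; z_E = (2.83 − 4.53)/1.3 = -1.3077; E_B = (-0.7869 − (-1.3077))/√2 = 0.3683.
E_A − E_B = 0.2142 − 0.3683 = -0.1541 ≈ -0.15.

-0.15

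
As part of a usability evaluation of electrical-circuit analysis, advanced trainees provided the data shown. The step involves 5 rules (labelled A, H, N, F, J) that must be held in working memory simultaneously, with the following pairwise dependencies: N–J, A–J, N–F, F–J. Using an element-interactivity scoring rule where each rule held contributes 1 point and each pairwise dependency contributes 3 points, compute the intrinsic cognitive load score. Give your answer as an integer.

Count of rules held simultaneously: 5.
Count of pairwise dependencies listed: 4.
Element contribution: 5 × 1 = 5.
Interaction contribution: 4 × 3 = 12.
Intrinsic load = 5 + 12 = 17.

17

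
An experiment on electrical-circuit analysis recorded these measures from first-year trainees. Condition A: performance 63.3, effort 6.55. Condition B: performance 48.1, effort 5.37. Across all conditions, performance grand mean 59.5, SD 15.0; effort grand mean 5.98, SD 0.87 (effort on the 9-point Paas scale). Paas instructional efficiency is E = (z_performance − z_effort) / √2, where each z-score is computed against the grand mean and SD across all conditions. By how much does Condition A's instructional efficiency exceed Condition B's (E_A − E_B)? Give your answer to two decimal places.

Condition A: z_P = (63.3 − 59.5)/15.0 = 0.2533; z_E = (6.55 − 5.98)/0.87 = 0.6552; E_A = (0.2533 − 0.6552)/√2 = -0.2842.
Condition B: z_P = (48.1 − 59.5)/15.0 = -0.7600; z_E = (5.37 − 5.98)/0.87 = -0.7011; E_B = (-0.7600 − (-0.7011))/√2 = -0.0416.
E_A − E_B = -0.2842 − (-0.0416) = -0.2426 ≈ -0.24.

-0.24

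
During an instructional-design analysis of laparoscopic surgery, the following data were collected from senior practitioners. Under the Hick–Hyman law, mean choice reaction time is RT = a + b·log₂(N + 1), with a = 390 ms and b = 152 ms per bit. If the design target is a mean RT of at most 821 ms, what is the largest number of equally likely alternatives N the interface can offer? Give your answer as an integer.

Set 390 + 152·log₂(N + 1) ≤ 821.
log₂(N + 1) ≤ (821 − 390) / 152 = 2.8355.
N + 1 ≤ 2^2.8355 = 7.1379.
N ≤ 6.1379, so the largest integer N is 6.

6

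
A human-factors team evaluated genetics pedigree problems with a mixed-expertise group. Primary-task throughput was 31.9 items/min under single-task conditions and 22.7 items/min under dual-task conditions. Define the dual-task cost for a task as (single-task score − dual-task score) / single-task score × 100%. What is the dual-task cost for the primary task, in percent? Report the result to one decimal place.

28.8

Cost = (31.9 − 22.7) / 31.9 × 100%
     = 9.2000 / 31.9 × 100% = 28.8401%.
≈ 28.8%.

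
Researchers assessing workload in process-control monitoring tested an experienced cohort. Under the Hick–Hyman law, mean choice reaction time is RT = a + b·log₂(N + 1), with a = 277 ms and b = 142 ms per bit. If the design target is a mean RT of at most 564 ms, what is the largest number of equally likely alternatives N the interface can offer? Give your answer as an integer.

Set 277 + 142·log₂(N + 1) ≤ 564.
log₂(N + 1) ≤ (564 − 277) / 142 = 2.0211.
N + 1 ≤ 2^2.0211 = 4.0589.
N ≤ 3.0589, so the largest integer N is 3.

3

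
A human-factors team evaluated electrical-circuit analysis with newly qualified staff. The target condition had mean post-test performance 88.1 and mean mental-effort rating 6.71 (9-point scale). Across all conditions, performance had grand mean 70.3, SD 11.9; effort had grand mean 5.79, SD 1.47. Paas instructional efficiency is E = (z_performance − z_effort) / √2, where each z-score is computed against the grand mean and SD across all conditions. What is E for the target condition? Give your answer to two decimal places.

z_performance = (88.1 − 70.3) / 11.9 = 17.8000 / 11.9 = 1.4958.
z_effort = (6.71 − 5.79) / 1.47 = 0.9200 / 1.47 = 0.6259.
z_P − z_E = 1.4958 − 0.6259 = 0.8699.
E = 0.8699 / √2 = 0.8699 / 1.41421 = 0.6151 ≈ 0.62.

0.62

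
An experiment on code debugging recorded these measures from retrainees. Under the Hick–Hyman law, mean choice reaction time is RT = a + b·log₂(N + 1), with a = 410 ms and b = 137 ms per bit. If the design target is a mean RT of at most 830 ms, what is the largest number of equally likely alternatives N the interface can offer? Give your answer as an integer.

Set 410 + 137·log₂(N + 1) ≤ 830.
log₂(N + 1) ≤ (830 − 410) / 137 = 3.0657.
N + 1 ≤ 2^3.0657 = 8.3727.
N ≤ 7.3727, so the largest integer N is 7.

7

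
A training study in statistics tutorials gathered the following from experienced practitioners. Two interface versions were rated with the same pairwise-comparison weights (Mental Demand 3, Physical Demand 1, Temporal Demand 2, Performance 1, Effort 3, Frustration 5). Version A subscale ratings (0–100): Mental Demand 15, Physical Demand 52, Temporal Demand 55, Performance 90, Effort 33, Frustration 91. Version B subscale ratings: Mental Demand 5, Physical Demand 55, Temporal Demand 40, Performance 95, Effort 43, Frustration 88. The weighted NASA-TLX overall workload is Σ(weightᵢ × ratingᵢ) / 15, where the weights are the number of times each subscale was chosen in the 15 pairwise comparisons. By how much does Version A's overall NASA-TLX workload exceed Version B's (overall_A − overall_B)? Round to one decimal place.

2.5

Version A weighted sum = 3·15 + 1·52 + 2·55 + 1·90 + 3·33 + 5·91 = 45 + 52 + 110 + 90 + 99 + 455 = 851; overall_A = 851/15 = 56.7333.
Version B weighted sum = 3·5 + 1·55 + 2·40 + 1·95 + 3·43 + 5·88 = 15 + 55 + 80 + 95 + 129 + 440 = 814; overall_B = 814/15 = 54.2667.
Difference = 56.7333 − 54.2667 = 2.4666 ≈ 2.5.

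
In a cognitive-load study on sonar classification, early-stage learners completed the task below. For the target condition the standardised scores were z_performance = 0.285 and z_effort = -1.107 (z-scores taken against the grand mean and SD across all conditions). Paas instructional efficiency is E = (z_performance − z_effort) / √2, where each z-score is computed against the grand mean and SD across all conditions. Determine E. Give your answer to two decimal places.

z_P − z_E = 0.285 − (-1.107) = 1.3920.
E = 1.3920 / √2 = 1.3920 / 1.41421 = 0.9843 ≈ 0.98.

0.98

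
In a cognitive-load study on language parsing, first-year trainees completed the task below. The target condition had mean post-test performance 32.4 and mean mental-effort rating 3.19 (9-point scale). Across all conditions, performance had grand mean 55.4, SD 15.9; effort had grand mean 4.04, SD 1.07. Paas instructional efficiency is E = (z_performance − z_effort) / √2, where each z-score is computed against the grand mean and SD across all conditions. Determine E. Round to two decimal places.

-0.46

z_performance = (32.4 − 55.4) / 15.9 = -23.0000 / 15.9 = -1.4465.
z_effort = (3.19 − 4.04) / 1.07 = -0.8500 / 1.07 = -0.7944.
z_P − z_E = -1.4465 − (-0.7944) = -0.6521.
E = -0.6521 / √2 = -0.6521 / 1.41421 = -0.4611 ≈ -0.46.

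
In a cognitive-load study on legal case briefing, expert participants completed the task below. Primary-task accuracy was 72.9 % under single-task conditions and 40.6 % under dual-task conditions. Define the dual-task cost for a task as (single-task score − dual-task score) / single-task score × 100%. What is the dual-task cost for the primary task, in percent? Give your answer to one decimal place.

44.3

Cost = (72.9 − 40.6) / 72.9 × 100%
     = 32.3000 / 72.9 × 100% = 44.3073%.
≈ 44.3%.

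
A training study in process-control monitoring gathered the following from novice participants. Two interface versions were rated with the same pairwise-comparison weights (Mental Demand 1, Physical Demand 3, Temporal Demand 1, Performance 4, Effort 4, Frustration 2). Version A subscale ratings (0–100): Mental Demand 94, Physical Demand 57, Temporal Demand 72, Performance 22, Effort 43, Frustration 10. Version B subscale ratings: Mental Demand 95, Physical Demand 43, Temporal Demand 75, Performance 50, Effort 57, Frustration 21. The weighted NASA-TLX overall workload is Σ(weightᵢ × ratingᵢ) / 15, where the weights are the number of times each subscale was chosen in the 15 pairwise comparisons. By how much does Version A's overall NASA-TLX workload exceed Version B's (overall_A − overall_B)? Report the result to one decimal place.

Version A weighted sum = 1·94 + 3·57 + 1·72 + 4·22 + 4·43 + 2·10 = 94 + 171 + 72 + 88 + 172 + 20 = 617; overall_A = 617/15 = 41.1333.
Version B weighted sum = 1·95 + 3·43 + 1·75 + 4·50 + 4·57 + 2·21 = 95 + 129 + 75 + 200 + 228 + 42 = 769; overall_B = 769/15 = 51.2667.
Difference = 41.1333 − 51.2667 = -10.1334 ≈ -10.1.

-10.1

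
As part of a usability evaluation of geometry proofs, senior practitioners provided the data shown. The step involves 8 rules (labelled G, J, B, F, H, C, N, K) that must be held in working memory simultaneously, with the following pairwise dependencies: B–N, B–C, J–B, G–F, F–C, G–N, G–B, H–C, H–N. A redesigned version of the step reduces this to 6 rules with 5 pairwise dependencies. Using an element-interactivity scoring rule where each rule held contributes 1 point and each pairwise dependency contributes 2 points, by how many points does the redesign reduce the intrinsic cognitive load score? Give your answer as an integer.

Original: 8 × 1 + 9 × 2 = 8 + 18 = 26.
Redesigned: 6 × 1 + 5 × 2 = 6 + 10 = 16.
Reduction = 26 − 16 = 10.

10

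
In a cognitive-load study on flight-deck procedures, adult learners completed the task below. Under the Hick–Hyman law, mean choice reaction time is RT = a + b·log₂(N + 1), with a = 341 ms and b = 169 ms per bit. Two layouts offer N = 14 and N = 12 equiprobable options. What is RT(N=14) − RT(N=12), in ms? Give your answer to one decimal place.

34.9

RT(14) = 341 + 169·log₂(15) = 341 + 169·3.9069 = 1001.2661 ms.
RT(12) = 341 + 169·log₂(13) = 341 + 169·3.7004 = 966.3676 ms.
Difference = 1001.2661 − 966.3676 = 34.8985 ≈ 34.9 ms.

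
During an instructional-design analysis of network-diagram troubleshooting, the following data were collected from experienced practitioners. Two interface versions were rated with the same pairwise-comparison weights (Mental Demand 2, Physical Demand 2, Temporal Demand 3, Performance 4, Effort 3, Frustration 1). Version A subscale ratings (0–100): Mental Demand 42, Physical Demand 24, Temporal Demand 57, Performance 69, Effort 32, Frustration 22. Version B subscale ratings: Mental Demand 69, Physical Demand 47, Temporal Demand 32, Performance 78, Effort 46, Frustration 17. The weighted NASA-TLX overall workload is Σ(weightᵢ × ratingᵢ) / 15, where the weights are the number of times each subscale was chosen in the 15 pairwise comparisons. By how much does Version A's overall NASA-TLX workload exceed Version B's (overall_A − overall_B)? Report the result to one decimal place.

Version A weighted sum = 2·42 + 2·24 + 3·57 + 4·69 + 3·32 + 1·22 = 84 + 48 + 171 + 276 + 96 + 22 = 697; overall_A = 697/15 = 46.4667.
Version B weighted sum = 2·69 + 2·47 + 3·32 + 4·78 + 3·46 + 1·17 = 138 + 94 + 96 + 312 + 138 + 17 = 795; overall_B = 795/15 = 53.0000.
Difference = 46.4667 − 53.0000 = -6.5333 ≈ -6.5.

-6.5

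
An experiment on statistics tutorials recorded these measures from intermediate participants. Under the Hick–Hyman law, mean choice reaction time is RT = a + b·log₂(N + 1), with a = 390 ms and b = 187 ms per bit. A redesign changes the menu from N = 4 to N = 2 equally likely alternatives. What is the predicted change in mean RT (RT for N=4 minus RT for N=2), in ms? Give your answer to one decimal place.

RT(4) = 390 + 187·log₂(5) = 390 + 187·2.3219 = 824.1953 ms.
RT(2) = 390 + 187·log₂(3) = 390 + 187·1.5850 = 686.3950 ms.
Difference = 824.1953 − 686.3950 = 137.8003 ≈ 137.8 ms.

137.8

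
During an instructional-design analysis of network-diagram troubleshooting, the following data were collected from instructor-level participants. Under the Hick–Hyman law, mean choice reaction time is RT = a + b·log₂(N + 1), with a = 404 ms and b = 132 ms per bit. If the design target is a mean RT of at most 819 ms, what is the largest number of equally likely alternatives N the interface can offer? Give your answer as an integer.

Set 404 + 132·log₂(N + 1) ≤ 819.
log₂(N + 1) ≤ (819 − 404) / 132 = 3.1439.
N + 1 ≤ 2^3.1439 = 8.8391.
N ≤ 7.8391, so the largest integer N is 7.

7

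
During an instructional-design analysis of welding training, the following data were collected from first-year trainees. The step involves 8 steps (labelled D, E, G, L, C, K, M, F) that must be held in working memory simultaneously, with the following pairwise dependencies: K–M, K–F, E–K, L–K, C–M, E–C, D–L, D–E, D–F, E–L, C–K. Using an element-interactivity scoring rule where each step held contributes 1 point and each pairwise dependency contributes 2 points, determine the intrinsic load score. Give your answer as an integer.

30

Count of steps held simultaneously: 8.
Count of pairwise dependencies listed: 11.
Element contribution: 8 × 1 = 8.
Interaction contribution: 11 × 2 = 22.
Intrinsic load = 8 + 22 = 30.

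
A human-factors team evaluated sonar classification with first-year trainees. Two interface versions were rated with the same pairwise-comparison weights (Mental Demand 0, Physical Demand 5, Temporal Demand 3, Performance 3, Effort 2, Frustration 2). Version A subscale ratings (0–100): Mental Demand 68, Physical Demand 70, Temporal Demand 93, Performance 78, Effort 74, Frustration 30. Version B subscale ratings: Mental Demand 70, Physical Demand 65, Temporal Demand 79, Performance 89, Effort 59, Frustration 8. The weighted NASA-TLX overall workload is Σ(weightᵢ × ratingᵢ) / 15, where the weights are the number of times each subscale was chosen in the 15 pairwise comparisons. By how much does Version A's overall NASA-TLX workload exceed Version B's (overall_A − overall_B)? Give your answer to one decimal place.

7.2

Version A weighted sum = 0·68 + 5·70 + 3·93 + 3·78 + 2·74 + 2·30 = 0 + 350 + 279 + 234 + 148 + 60 = 1071; overall_A = 1071/15 = 71.4000.
Version B weighted sum = 0·70 + 5·65 + 3·79 + 3·89 + 2·59 + 2·8 = 0 + 325 + 237 + 267 + 118 + 16 = 963; overall_B = 963/15 = 64.2000.
Difference = 71.4000 − 64.2000 = 7.2000 ≈ 7.2.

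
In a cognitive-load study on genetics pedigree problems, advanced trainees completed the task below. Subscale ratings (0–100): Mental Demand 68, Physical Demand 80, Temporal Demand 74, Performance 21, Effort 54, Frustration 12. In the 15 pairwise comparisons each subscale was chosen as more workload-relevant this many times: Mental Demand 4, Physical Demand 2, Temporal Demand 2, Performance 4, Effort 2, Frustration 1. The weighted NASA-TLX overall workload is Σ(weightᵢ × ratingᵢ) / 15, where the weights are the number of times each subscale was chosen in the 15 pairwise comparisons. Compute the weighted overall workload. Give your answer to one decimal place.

The tallies are the weights (they sum to 15).
Weighted sum = 4·68 + 2·80 + 2·74 + 4·21 + 2·54 + 1·12
            = 272 + 160 + 148 + 84 + 108 + 12 = 784.
Overall workload = 784 / 15 = 52.2667 ≈ 52.3.

52.3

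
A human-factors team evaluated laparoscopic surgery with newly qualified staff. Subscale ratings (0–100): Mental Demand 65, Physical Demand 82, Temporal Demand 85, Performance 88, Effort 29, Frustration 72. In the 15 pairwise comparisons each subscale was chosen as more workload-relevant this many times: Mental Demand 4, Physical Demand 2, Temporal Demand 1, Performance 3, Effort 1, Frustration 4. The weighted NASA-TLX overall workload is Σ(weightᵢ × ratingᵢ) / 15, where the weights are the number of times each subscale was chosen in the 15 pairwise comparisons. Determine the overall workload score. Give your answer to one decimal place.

72.7

The tallies are the weights (they sum to 15).
Weighted sum = 4·65 + 2·82 + 1·85 + 3·88 + 1·29 + 4·72
            = 260 + 164 + 85 + 264 + 29 + 288 = 1090.
Overall workload = 1090 / 15 = 72.6667 ≈ 72.7.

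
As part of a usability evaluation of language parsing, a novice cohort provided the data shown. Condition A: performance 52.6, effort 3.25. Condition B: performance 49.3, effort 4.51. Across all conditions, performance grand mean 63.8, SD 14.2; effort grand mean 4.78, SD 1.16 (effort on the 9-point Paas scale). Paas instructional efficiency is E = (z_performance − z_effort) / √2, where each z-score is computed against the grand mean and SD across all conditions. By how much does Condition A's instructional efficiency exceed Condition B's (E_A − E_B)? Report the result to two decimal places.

Condition A: z_P = (52.6 − 63.8)/14.2 = -0.7887; z_E = (3.25 − 4.78)/1.16 = -1.3190; E_A = (-0.7887 − (-1.3190))/√2 = 0.3750.
Condition B: z_P = (49.3 − 63.8)/14.2 = -1.0211; z_E = (4.51 − 4.78)/1.16 = -0.2328; E_B = (-1.0211 − (-0.2328))/√2 = -0.5574.
E_A − E_B = 0.3750 − (-0.5574) = 0.9324 ≈ 0.93.

0.93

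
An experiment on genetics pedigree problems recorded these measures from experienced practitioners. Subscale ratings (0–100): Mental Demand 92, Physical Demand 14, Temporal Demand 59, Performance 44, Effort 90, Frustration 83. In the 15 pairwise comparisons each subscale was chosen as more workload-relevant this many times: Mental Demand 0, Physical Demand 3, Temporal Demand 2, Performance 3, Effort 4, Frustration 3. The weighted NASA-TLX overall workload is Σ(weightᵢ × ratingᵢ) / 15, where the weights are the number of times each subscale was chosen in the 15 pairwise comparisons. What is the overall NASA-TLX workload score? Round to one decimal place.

The tallies are the weights (they sum to 15).
Weighted sum = 0·92 + 3·14 + 2·59 + 3·44 + 4·90 + 3·83
            = 0 + 42 + 118 + 132 + 360 + 249 = 901.
Overall workload = 901 / 15 = 60.0667 ≈ 60.1.

60.1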